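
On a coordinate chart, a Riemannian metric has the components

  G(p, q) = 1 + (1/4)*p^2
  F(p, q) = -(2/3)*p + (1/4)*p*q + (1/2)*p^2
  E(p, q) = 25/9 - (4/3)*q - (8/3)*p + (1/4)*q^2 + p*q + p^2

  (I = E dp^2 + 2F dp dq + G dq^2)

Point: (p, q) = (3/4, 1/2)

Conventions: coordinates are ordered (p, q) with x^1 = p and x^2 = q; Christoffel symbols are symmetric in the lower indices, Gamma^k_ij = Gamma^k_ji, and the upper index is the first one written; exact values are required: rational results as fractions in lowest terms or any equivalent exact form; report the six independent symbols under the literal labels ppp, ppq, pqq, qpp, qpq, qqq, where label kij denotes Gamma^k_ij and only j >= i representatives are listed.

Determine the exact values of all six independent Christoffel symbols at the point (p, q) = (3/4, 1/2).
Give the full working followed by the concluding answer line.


E = 10/9, F = -1/8, G = 73/64 at the point
E_p = -2/3, E_q = -1/3, F_p = 5/24, F_q = 3/16, G_p = 3/8, G_q = 0
EG - F^2 = 721/576;  g^inv = (576/721) * [[73/64, 1/8], [1/8, 10/9]]
first-kind symbols [ij,l] = (1/2)(d_i g_jl + d_j g_il - d_l g_ij): [pp,p] = E_p/2 = -1/3, [pp,q] = F_p - E_q/2 = 3/8, [pq,p] = E_q/2 = -1/6, [pq,q] = G_p/2 = 3/16, [qq,p] = F_q - G_p/2 = 0, [qq,q] = G_q/2 = 0
Gamma^p_ij = (G*[ij,p] - F*[ij,q])/(EG - F^2), Gamma^q_ij = (E*[ij,q] - F*[ij,p])/(EG - F^2)

Answer: Gamma_ppp = -192/721, Gamma_ppq = -96/721, Gamma_pqq = 0, Gamma_qpp = 216/721, Gamma_qpq = 108/721, Gamma_qqq = 0


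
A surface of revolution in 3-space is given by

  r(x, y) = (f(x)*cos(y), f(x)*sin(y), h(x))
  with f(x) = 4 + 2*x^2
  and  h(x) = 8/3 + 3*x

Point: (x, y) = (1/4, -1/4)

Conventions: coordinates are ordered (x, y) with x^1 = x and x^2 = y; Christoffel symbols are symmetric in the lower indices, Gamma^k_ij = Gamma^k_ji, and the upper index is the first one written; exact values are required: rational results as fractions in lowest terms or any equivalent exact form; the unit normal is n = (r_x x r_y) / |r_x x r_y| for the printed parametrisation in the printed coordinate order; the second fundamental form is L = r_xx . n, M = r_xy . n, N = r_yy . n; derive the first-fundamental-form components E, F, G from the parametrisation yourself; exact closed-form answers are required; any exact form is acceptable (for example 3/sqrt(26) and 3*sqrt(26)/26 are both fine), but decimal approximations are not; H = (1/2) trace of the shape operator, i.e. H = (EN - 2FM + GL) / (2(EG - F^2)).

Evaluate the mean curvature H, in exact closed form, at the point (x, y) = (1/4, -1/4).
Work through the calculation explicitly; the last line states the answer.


f = 33/8, f' = 1, f'' = 4, h' = 3, h'' = 0
E = 10, F = 0, G = 1089/64; answer radicand W^2 = 10
unnormalised second-form numerators: l = -12, m = 0, n = 99/8; L = l/sqrt(10), and similarly M = m/sqrt(W^2), N = n/sqrt(W^2)
H = (E*n - 2*F*m + G*l) / (2*(EG - F^2)*sqrt(W^2)); E*n - 2*F*m + G*l = -1287/16, EG - F^2 = 5445/32, so H = (-13/55)/sqrt(10)

Answer: H = -13*sqrt(10)/550


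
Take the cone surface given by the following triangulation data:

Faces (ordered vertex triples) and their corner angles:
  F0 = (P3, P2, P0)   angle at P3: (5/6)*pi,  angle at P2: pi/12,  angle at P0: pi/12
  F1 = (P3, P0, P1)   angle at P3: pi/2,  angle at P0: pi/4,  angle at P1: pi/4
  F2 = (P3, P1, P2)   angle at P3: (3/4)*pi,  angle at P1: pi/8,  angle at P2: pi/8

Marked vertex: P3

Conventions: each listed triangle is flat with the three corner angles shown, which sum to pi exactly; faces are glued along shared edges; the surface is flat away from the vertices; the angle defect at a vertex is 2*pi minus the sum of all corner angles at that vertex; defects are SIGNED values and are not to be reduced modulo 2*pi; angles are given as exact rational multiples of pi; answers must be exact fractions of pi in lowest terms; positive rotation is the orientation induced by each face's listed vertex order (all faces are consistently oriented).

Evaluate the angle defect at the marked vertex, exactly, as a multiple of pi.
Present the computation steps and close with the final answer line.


Sum of corner angles at P3: (25/12)*pi
defect = 2*pi - (25/12)*pi

Answer: defect(P3) = -pi/12


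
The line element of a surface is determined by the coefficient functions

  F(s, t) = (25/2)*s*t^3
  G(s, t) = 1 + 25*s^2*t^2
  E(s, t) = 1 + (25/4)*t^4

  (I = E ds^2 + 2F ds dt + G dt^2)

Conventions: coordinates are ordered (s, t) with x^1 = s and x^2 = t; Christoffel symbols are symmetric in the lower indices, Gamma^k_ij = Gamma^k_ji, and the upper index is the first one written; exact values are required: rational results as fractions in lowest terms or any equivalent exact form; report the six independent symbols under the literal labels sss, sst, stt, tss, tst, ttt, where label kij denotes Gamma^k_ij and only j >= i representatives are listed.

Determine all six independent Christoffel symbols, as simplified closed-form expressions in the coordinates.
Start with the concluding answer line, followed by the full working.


Answer: Gamma_sss = 0, Gamma_sst = 50*t^3/(100*s^2*t^2 + 25*t^4 + 4), Gamma_stt = 50*s*t^2/(100*s^2*t^2 + 25*t^4 + 4), Gamma_tss = 0, Gamma_tst = 100*s*t^2/(100*s^2*t^2 + 25*t^4 + 4), Gamma_ttt = 100*s^2*t/(100*s^2*t^2 + 25*t^4 + 4)

E = 1 + (25/4)*t^4; F = (25/2)*s*t^3; G = 1 + 25*s^2*t^2
Gamma^k_ij = (1/2) g^{kl} (d_i g_jl + d_j g_il - d_l g_ij), with g^inv = (1/(EG-F^2)) [[G, -F], [-F, E]]
first partials: E_s = 0, E_t = 25*t^3, F_s = (25/2)*t^3, F_t = (75/2)*s*t^2, G_s = 50*s*t^2, G_t = 50*s^2*t
D = EG - F^2 = 1 + (25/4)*t^4 + 25*s^2*t^2
expanded: Gamma^s_ss = (G E_s - 2F F_s + F E_t)/(2D), Gamma^s_st = (G E_t - F G_s)/(2D), Gamma^s_tt = (2G F_t - G G_s - F G_t)/(2D), Gamma^t_ss = (2E F_s - E E_t - F E_s)/(2D), Gamma^t_st = (E G_s - F E_t)/(2D), Gamma^t_tt = (E G_t - 2F F_t + F G_s)/(2D); substitute and cancel common factors


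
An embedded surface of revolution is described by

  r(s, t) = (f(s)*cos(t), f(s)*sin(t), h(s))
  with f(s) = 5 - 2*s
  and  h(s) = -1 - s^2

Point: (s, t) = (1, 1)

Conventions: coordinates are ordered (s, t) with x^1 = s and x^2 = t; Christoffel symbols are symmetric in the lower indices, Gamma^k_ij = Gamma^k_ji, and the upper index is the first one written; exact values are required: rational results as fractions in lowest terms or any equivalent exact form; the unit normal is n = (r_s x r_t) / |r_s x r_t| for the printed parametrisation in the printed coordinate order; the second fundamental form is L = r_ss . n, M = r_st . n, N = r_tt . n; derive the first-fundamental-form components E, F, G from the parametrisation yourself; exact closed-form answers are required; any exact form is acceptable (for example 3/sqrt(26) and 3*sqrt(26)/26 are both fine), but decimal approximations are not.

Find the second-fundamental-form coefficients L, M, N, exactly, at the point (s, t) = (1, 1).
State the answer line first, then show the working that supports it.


Answer: L = sqrt(2), M = 0, N = -3*sqrt(2)/2

f = 3, f' = -2, f'' = 0, h' = -2, h'' = -2
E = 8, F = 0, G = 9; answer radicand W^2 = 8
unnormalised second-form numerators: l = 4, m = 0, n = -6; L = l/sqrt(8), and similarly M = m/sqrt(W^2), N = n/sqrt(W^2)


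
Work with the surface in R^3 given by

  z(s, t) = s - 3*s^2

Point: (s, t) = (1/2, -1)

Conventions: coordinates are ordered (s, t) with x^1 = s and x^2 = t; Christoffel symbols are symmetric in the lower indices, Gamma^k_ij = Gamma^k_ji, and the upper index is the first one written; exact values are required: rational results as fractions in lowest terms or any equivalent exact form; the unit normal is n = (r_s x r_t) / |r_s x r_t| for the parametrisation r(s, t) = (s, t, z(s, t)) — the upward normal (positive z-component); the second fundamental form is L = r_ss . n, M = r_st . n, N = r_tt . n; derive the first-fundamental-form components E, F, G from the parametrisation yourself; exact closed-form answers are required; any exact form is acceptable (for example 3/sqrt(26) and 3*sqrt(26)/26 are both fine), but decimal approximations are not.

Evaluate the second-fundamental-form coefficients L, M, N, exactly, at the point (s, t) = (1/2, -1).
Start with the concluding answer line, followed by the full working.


Answer: L = -6*sqrt(5)/5, M = 0, N = 0

z_s = -2, z_t = 0, z_ss = -6, z_st = 0, z_tt = 0
E = 5, F = 0, G = 1; answer radicand W^2 = 5
unnormalised second-form numerators: l = -6, m = 0, n = 0; L = l/sqrt(5), and similarly M = m/sqrt(W^2), N = n/sqrt(W^2)


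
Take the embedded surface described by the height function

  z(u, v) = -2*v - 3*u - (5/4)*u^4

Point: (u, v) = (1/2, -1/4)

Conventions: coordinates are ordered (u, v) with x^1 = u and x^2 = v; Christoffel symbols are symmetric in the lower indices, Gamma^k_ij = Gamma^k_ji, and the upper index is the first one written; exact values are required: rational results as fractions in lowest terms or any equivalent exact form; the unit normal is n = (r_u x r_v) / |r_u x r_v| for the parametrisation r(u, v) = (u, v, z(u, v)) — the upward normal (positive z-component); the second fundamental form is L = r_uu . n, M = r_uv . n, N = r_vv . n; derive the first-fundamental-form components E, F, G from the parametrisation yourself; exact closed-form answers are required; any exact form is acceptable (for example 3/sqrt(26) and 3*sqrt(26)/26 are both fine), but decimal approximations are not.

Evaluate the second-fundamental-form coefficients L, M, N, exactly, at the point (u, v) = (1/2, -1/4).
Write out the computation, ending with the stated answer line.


z_u = -29/8, z_v = -2, z_uu = -15/4, z_uv = 0, z_vv = 0
E = 905/64, F = 29/4, G = 5; answer radicand W^2 = 1161/64
unnormalised second-form numerators: l = -15/4, m = 0, n = 0; L = l/sqrt(1161/64), and similarly M = m/sqrt(W^2), N = n/sqrt(W^2)

Answer: L = -10*sqrt(129)/129, M = 0, N = 0


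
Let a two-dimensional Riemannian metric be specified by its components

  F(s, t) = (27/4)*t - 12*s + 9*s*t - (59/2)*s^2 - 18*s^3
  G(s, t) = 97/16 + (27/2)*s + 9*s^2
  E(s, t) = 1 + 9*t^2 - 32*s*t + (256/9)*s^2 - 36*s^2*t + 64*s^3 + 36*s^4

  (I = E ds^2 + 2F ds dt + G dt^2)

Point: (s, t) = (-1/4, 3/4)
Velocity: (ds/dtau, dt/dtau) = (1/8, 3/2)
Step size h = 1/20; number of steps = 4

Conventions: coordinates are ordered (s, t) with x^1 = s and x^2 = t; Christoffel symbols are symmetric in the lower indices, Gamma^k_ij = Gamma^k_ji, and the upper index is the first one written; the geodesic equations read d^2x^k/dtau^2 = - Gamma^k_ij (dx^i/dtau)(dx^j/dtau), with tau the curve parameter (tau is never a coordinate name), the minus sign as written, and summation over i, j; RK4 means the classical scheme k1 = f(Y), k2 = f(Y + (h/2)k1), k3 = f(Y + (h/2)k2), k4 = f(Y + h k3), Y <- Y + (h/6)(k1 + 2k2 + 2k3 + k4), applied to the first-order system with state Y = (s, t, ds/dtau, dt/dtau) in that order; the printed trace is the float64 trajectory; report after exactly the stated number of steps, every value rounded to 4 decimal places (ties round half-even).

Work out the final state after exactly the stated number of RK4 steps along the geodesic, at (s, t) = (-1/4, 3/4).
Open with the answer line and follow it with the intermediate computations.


Answer: s = -0.2293, t = 1.0481, ds/dtau = 0.0853, dt/dtau = 1.4830

f(Y) = (ds/dtau, dt/dtau, -Gamma^s_ij Y'^i Y'^j, -Gamma^t_ij Y'^i Y'^j) with the Gammas evaluated at the stage position; h = 0.050000; intermediate values shown to 6 dp
step 0: s = -0.2500, t = 0.7500, ds/dtau = 0.1250, dt/dtau = 1.5000
step 1:
  k1: at (s, t) = (-0.250000, 0.750000), (ds/dtau, dt/dtau) = (0.125000, 1.500000); Gamma_sss = -0.552750, Gamma_sst = 0.710678, Gamma_stt = 0.000000, Gamma_tss = -0.258428, Gamma_tst = 0.332265, Gamma_ttt = 0.000000; k1 = (0.125000, 1.500000, -0.257868, -0.120561)
  k2: at (s, t) = (-0.246875, 0.787500), (ds/dtau, dt/dtau) = (0.118553, 1.496986); Gamma_sss = -0.550993, Gamma_sst = 0.697214, Gamma_stt = 0.000000, Gamma_tss = -0.250991, Gamma_tst = 0.317599, Gamma_ttt = 0.000000; k2 = (0.118553, 1.496986, -0.239729, -0.109202)
  k3: at (s, t) = (-0.247036, 0.787425), (ds/dtau, dt/dtau) = (0.119007, 1.497270); Gamma_sss = -0.550586, Gamma_sst = 0.697268, Gamma_stt = 0.000000, Gamma_tss = -0.250714, Gamma_tst = 0.317506, Gamma_ttt = 0.000000; k3 = (0.119007, 1.497270, -0.240688, -0.109599)
  k4: at (s, t) = (-0.244050, 0.824863), (ds/dtau, dt/dtau) = (0.112966, 1.494520); Gamma_sss = -0.548375, Gamma_sst = 0.684119, Gamma_stt = 0.000000, Gamma_tss = -0.243461, Gamma_tst = 0.303727, Gamma_ttt = 0.000000; k4 = (0.112966, 1.494520, -0.224001, -0.099449)
  Y <- Y + (h/6)(k1 + 2k2 + 2k3 + k4): s = -0.2441, t = 0.8249, ds/dtau = 0.1130, dt/dtau = 1.4945
step 2:
  k1: at (s, t) = (-0.244058, 0.824859), (ds/dtau, dt/dtau) = (0.112977, 1.494520); Gamma_sss = -0.548356, Gamma_sst = 0.684122, Gamma_stt = 0.000000, Gamma_tss = -0.243448, Gamma_tst = 0.303723, Gamma_ttt = 0.000000; k1 = (0.112977, 1.494520, -0.224025, -0.099458)
  k2: at (s, t) = (-0.241233, 0.862222), (ds/dtau, dt/dtau) = (0.107377, 1.492033); Gamma_sss = -0.545669, Gamma_sst = 0.671307, Gamma_stt = 0.000000, Gamma_tss = -0.236332, Gamma_tst = 0.290747, Gamma_ttt = 0.000000; k2 = (0.107377, 1.492033, -0.208809, -0.090436)
  k3: at (s, t) = (-0.241373, 0.862159), (ds/dtau, dt/dtau) = (0.107757, 1.492259); Gamma_sss = -0.545323, Gamma_sst = 0.671345, Gamma_stt = 0.000000, Gamma_tss = -0.236107, Gamma_tst = 0.290671, Gamma_ttt = 0.000000; k3 = (0.107757, 1.492259, -0.209575, -0.090739)
  k4: at (s, t) = (-0.238670, 0.899472), (ds/dtau, dt/dtau) = (0.102499, 1.489983); Gamma_sss = -0.542299, Gamma_sst = 0.658851, Gamma_stt = 0.000000, Gamma_tss = -0.229198, Gamma_tst = 0.278457, Gamma_ttt = 0.000000; k4 = (0.102499, 1.489983, -0.195544, -0.082645)
  Y <- Y + (h/6)(k1 + 2k2 + 2k3 + k4): s = -0.2387, t = 0.8995, ds/dtau = 0.1025, dt/dtau = 1.4900
step 3:
  k1: at (s, t) = (-0.238676, 0.899468), (ds/dtau, dt/dtau) = (0.102508, 1.489983); Gamma_sss = -0.542283, Gamma_sst = 0.658853, Gamma_stt = 0.000000, Gamma_tss = -0.229188, Gamma_tst = 0.278454, Gamma_ttt = 0.000000; k1 = (0.102508, 1.489983, -0.195562, -0.082651)
  k2: at (s, t) = (-0.236114, 0.936717), (ds/dtau, dt/dtau) = (0.097619, 1.487916); Gamma_sss = -0.538901, Gamma_sst = 0.646689, Gamma_stt = 0.000000, Gamma_tss = -0.222441, Gamma_tst = 0.266933, Gamma_ttt = 0.000000; k2 = (0.097619, 1.487916, -0.182726, -0.075424)
  k3: at (s, t) = (-0.236236, 0.936666), (ds/dtau, dt/dtau) = (0.097940, 1.488097); Gamma_sss = -0.538606, Gamma_sst = 0.646715, Gamma_stt = 0.000000, Gamma_tss = -0.222258, Gamma_tst = 0.266869, Gamma_ttt = 0.000000; k3 = (0.097940, 1.488097, -0.183343, -0.075657)
  k4: at (s, t) = (-0.233779, 0.973873), (ds/dtau, dt/dtau) = (0.093341, 1.486200); Gamma_sss = -0.534978, Gamma_sst = 0.634868, Gamma_stt = 0.000000, Gamma_tss = -0.215726, Gamma_tst = 0.256006, Gamma_ttt = 0.000000; k4 = (0.093341, 1.486200, -0.171481, -0.069148)
  Y <- Y + (h/6)(k1 + 2k2 + 2k3 + k4): s = -0.2338, t = 0.9739, ds/dtau = 0.0933, dt/dtau = 1.4862
step 4:
  k1: at (s, t) = (-0.233785, 0.973869), (ds/dtau, dt/dtau) = (0.093348, 1.486200); Gamma_sss = -0.534965, Gamma_sst = 0.634869, Gamma_stt = 0.000000, Gamma_tss = -0.215718, Gamma_tst = 0.256003, Gamma_ttt = 0.000000; k1 = (0.093348, 1.486200, -0.171494, -0.069153)
  k2: at (s, t) = (-0.231451, 1.011024), (ds/dtau, dt/dtau) = (0.089061, 1.484471); Gamma_sss = -0.531071, Gamma_sst = 0.623343, Gamma_stt = 0.000000, Gamma_tss = -0.209363, Gamma_tst = 0.245739, Gamma_ttt = 0.000000; k2 = (0.089061, 1.484471, -0.160610, -0.063317)
  k3: at (s, t) = (-0.231559, 1.010981), (ds/dtau, dt/dtau) = (0.089333, 1.484617); Gamma_sss = -0.530820, Gamma_sst = 0.623362, Gamma_stt = 0.000000, Gamma_tss = -0.209213, Gamma_tst = 0.245686, Gamma_ttt = 0.000000; k3 = (0.089333, 1.484617, -0.161111, -0.063499)
  k4: at (s, t) = (-0.229318, 1.048100), (ds/dtau, dt/dtau) = (0.085293, 1.483025); Gamma_sss = -0.526752, Gamma_sst = 0.612144, Gamma_stt = 0.000000, Gamma_tss = -0.203072, Gamma_tst = 0.235992, Gamma_ttt = 0.000000; k4 = (0.085293, 1.483025, -0.151029, -0.058225)
  Y <- Y + (h/6)(k1 + 2k2 + 2k3 + k4): s = -0.2293, t = 1.0481, ds/dtau = 0.0853, dt/dtau = 1.4830


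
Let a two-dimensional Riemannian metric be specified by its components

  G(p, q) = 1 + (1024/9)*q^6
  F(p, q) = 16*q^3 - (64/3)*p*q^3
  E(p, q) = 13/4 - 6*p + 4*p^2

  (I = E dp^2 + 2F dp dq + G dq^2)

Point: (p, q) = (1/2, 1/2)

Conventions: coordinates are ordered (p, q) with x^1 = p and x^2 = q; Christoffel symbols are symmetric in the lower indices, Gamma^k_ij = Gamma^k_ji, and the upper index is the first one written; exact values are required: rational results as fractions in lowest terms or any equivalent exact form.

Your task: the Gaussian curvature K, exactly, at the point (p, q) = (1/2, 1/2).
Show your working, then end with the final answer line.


E = 5/4, F = 2/3, G = 25/9, EG - F^2 = 109/36 at the point
E_p = -2, E_q = 0, F_p = -8/3, F_q = 4, G_p = 0, G_q = 64/3
E_qq = 0, F_pq = -16, G_pp = 0
Brioschi: K = (det M1 - det M2) / (EG - F^2)^2 with the standard first/second-derivative matrices M1, M2.
M1 = [[-E_qq/2 + F_pq - G_pp/2, E_p/2, F_p - E_q/2], [F_q - G_p/2, E, F], [G_q/2, F, G]] = [[-16, -1, -8/3], [4, 5/4, 2/3], [32/3, 2/3, 25/9]]; det M1 = -16
M2 = [[0, E_q/2, G_p/2], [E_q/2, E, F], [G_p/2, F, G]] = [[0, 0, 0], [0, 5/4, 2/3], [0, 2/3, 25/9]]; det M2 = 0
det M1 - det M2 = -16; K = -16 / (109/36)^2 = -20736/11881

Answer: K = -20736/11881


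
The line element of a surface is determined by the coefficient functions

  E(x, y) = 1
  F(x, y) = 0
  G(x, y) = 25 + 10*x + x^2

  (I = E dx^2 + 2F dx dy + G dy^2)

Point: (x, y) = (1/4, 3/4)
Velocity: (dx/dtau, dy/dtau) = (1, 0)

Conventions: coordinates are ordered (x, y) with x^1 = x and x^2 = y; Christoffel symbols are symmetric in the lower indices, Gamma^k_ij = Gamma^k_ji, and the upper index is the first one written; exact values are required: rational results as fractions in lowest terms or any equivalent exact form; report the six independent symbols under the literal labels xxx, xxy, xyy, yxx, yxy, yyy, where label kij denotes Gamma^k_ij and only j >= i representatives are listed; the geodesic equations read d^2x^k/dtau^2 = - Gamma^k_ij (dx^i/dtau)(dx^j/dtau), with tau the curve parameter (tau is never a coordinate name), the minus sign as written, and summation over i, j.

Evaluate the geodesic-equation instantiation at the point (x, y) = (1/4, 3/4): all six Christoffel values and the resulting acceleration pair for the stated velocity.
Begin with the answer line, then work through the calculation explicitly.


Answer: Gamma_xxx = 0, Gamma_xxy = 0, Gamma_xyy = -21/4, Gamma_yxx = 0, Gamma_yxy = 4/21, Gamma_yyy = 0; accelerations (d^2x/dtau^2, d^2y/dtau^2) = (0, 0)

E = 1, F = 0, G = 441/16 at the point
E_x = 0, E_y = 0, F_x = 0, F_y = 0, G_x = 21/2, G_y = 0
EG - F^2 = 441/16;  g^inv = (16/441) * [[441/16, 0], [0, 1]]
first-kind symbols [ij,l] = (1/2)(d_i g_jl + d_j g_il - d_l g_ij): [xx,x] = E_x/2 = 0, [xx,y] = F_x - E_y/2 = 0, [xy,x] = E_y/2 = 0, [xy,y] = G_x/2 = 21/4, [yy,x] = F_y - G_x/2 = -21/4, [yy,y] = G_y/2 = 0
Gamma^x_ij = (G*[ij,x] - F*[ij,y])/(EG - F^2), Gamma^y_ij = (E*[ij,y] - F*[ij,x])/(EG - F^2)
Gamma_xxx = 0, Gamma_xxy = 0, Gamma_xyy = -21/4, Gamma_yxx = 0, Gamma_yxy = 4/21, Gamma_yyy = 0
d^2x/dtau^2 = -(Gamma_xxx*(1)^2 + 2*Gamma_xxy*(1)*(0) + Gamma_xyy*(0)^2) = 0
d^2y/dtau^2 = -(Gamma_yxx*(1)^2 + 2*Gamma_yxy*(1)*(0) + Gamma_yyy*(0)^2) = 0


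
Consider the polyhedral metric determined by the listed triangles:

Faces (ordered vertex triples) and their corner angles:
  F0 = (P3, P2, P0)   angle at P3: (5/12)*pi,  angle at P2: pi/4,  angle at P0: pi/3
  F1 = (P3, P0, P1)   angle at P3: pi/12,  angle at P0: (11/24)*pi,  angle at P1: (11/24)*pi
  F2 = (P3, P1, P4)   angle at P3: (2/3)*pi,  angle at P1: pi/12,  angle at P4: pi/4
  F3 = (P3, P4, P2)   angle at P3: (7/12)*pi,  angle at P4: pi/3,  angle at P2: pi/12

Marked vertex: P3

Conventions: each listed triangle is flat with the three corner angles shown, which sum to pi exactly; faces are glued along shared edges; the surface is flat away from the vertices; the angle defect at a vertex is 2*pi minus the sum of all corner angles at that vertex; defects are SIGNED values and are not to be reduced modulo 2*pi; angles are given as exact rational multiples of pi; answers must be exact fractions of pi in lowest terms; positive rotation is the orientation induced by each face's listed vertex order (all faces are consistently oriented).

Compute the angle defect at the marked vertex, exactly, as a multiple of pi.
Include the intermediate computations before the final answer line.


Sum of corner angles at P3: (7/4)*pi
defect = 2*pi - (7/4)*pi

Answer: defect(P3) = pi/4


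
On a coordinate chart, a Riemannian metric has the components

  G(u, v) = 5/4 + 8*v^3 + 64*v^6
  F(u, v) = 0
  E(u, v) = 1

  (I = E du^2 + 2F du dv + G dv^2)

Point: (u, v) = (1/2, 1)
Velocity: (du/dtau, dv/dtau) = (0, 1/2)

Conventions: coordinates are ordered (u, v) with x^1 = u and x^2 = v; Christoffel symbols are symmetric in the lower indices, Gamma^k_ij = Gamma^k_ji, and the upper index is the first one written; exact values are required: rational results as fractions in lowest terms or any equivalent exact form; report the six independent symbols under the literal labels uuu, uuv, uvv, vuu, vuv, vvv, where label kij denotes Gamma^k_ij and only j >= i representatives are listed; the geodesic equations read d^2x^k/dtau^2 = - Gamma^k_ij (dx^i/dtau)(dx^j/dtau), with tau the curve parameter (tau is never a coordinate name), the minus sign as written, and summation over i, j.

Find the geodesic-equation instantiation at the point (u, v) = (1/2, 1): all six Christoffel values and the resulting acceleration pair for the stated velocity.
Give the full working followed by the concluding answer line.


E = 1, F = 0, G = 293/4 at the point
E_u = 0, E_v = 0, F_u = 0, F_v = 0, G_u = 0, G_v = 408
EG - F^2 = 293/4;  g^inv = (4/293) * [[293/4, 0], [0, 1]]
first-kind symbols [ij,l] = (1/2)(d_i g_jl + d_j g_il - d_l g_ij): [uu,u] = E_u/2 = 0, [uu,v] = F_u - E_v/2 = 0, [uv,u] = E_v/2 = 0, [uv,v] = G_u/2 = 0, [vv,u] = F_v - G_u/2 = 0, [vv,v] = G_v/2 = 204
Gamma^u_ij = (G*[ij,u] - F*[ij,v])/(EG - F^2), Gamma^v_ij = (E*[ij,v] - F*[ij,u])/(EG - F^2)
Gamma_uuu = 0, Gamma_uuv = 0, Gamma_uvv = 0, Gamma_vuu = 0, Gamma_vuv = 0, Gamma_vvv = 816/293
d^2u/dtau^2 = -(Gamma_uuu*(0)^2 + 2*Gamma_uuv*(0)*(1/2) + Gamma_uvv*(1/2)^2) = 0
d^2v/dtau^2 = -(Gamma_vuu*(0)^2 + 2*Gamma_vuv*(0)*(1/2) + Gamma_vvv*(1/2)^2) = -204/293

Answer: Gamma_uuu = 0, Gamma_uuv = 0, Gamma_uvv = 0, Gamma_vuu = 0, Gamma_vuv = 0, Gamma_vvv = 816/293; accelerations (d^2u/dtau^2, d^2v/dtau^2) = (0, -204/293)


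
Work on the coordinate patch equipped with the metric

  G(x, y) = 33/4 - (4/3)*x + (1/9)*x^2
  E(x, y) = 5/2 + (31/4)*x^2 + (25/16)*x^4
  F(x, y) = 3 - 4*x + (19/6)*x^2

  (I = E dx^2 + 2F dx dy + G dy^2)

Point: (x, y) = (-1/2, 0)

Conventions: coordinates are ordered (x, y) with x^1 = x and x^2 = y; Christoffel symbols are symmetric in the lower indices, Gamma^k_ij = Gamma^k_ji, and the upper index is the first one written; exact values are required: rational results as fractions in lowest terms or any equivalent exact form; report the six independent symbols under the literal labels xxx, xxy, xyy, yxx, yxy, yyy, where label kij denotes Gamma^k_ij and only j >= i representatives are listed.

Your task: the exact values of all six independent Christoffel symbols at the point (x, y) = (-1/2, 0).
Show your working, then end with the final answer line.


E = 1161/256, F = 139/24, G = 161/18 at the point
E_x = -273/32, E_y = 0, F_x = -43/6, F_y = 0, G_x = -13/9, G_y = 0
EG - F^2 = 32353/4608;  g^inv = (4608/32353) * [[161/18, -139/24], [-139/24, 1161/256]]
first-kind symbols [ij,l] = (1/2)(d_i g_jl + d_j g_il - d_l g_ij): [xx,x] = E_x/2 = -273/64, [xx,y] = F_x - E_y/2 = -43/6, [xy,x] = E_y/2 = 0, [xy,y] = G_x/2 = -13/18, [yy,x] = F_y - G_x/2 = 13/18, [yy,y] = G_y/2 = 0
Gamma^x_ij = (G*[ij,x] - F*[ij,y])/(EG - F^2), Gamma^y_ij = (E*[ij,y] - F*[ij,x])/(EG - F^2)

Answer: Gamma_xxx = 15452/32353, Gamma_xxy = 57824/97059, Gamma_xyy = 267904/291177, Gamma_yxx = -35928/32353, Gamma_yxy = -15093/32353, Gamma_yyy = -57824/97059


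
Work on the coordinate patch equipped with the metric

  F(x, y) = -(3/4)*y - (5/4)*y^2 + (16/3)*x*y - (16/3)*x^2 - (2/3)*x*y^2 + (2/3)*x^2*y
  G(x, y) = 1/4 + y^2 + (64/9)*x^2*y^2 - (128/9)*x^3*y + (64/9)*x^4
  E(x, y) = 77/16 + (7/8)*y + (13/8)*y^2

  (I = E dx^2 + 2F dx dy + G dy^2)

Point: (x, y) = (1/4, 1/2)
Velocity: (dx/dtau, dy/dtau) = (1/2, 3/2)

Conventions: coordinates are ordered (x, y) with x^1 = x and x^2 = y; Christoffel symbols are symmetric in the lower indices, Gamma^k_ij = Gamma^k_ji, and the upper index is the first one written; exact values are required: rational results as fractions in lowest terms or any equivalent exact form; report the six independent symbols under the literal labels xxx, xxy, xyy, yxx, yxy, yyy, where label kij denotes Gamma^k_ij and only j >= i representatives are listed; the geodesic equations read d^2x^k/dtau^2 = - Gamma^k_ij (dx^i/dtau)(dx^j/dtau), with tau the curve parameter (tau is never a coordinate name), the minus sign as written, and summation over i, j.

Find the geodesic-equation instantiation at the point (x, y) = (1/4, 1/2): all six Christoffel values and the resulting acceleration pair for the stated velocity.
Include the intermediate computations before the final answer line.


E = 181/32, F = -3/8, G = 19/36 at the point
E_x = 0, E_y = 5/2, F_x = 0, F_y = -19/24, G_x = 0, G_y = 11/9
EG - F^2 = 3277/1152;  g^inv = (1152/3277) * [[19/36, 3/8], [3/8, 181/32]]
first-kind symbols [ij,l] = (1/2)(d_i g_jl + d_j g_il - d_l g_ij): [xx,x] = E_x/2 = 0, [xx,y] = F_x - E_y/2 = -5/4, [xy,x] = E_y/2 = 5/4, [xy,y] = G_x/2 = 0, [yy,x] = F_y - G_x/2 = -19/24, [yy,y] = G_y/2 = 11/18
Gamma^x_ij = (G*[ij,x] - F*[ij,y])/(EG - F^2), Gamma^y_ij = (E*[ij,y] - F*[ij,x])/(EG - F^2)
Gamma_xxx = -540/3277, Gamma_xxy = 760/3277, Gamma_xyy = -652/9831, Gamma_yxx = -8145/3277, Gamma_yxy = 540/3277, Gamma_yyy = 3640/3277
d^2x/dtau^2 = -(Gamma_xxx*(1/2)^2 + 2*Gamma_xxy*(1/2)*(3/2) + Gamma_xyy*(3/2)^2) = -516/3277
d^2y/dtau^2 = -(Gamma_yxx*(1/2)^2 + 2*Gamma_yxy*(1/2)*(3/2) + Gamma_yyy*(3/2)^2) = -27855/13108

Answer: Gamma_xxx = -540/3277, Gamma_xxy = 760/3277, Gamma_xyy = -652/9831, Gamma_yxx = -8145/3277, Gamma_yxy = 540/3277, Gamma_yyy = 3640/3277; accelerations (d^2x/dtau^2, d^2y/dtau^2) = (-516/3277, -27855/13108)


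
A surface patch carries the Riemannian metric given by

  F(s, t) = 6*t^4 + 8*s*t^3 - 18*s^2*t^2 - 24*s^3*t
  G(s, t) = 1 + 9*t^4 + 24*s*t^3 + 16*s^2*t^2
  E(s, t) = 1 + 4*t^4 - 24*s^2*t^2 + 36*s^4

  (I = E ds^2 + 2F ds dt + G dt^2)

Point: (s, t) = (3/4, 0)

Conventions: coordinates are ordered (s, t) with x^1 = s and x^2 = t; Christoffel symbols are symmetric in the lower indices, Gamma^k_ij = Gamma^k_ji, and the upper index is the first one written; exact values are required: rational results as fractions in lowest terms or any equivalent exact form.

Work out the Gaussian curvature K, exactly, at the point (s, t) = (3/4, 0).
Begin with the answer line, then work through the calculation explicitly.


Answer: K = -110592/628849

E = 793/64, F = 0, G = 1, EG - F^2 = 793/64 at the point
E_s = 243/4, E_t = 0, F_s = 0, F_t = -81/8, G_s = 0, G_t = 0
E_tt = -27, F_st = -81/2, G_ss = 0
The intrinsic route: Brioschi's K = (det M1 - det M2)/(EG - F^2)^2.
M1 = [[-E_tt/2 + F_st - G_ss/2, E_s/2, F_s - E_t/2], [F_t - G_s/2, E, F], [G_t/2, F, G]] = [[-27, 243/8, 0], [-81/8, 793/64, 0], [0, 0, 1]]; det M1 = -27
M2 = [[0, E_t/2, G_s/2], [E_t/2, E, F], [G_s/2, F, G]] = [[0, 0, 0], [0, 793/64, 0], [0, 0, 1]]; det M2 = 0
det M1 - det M2 = -27; K = -27 / (793/64)^2 = -110592/628849


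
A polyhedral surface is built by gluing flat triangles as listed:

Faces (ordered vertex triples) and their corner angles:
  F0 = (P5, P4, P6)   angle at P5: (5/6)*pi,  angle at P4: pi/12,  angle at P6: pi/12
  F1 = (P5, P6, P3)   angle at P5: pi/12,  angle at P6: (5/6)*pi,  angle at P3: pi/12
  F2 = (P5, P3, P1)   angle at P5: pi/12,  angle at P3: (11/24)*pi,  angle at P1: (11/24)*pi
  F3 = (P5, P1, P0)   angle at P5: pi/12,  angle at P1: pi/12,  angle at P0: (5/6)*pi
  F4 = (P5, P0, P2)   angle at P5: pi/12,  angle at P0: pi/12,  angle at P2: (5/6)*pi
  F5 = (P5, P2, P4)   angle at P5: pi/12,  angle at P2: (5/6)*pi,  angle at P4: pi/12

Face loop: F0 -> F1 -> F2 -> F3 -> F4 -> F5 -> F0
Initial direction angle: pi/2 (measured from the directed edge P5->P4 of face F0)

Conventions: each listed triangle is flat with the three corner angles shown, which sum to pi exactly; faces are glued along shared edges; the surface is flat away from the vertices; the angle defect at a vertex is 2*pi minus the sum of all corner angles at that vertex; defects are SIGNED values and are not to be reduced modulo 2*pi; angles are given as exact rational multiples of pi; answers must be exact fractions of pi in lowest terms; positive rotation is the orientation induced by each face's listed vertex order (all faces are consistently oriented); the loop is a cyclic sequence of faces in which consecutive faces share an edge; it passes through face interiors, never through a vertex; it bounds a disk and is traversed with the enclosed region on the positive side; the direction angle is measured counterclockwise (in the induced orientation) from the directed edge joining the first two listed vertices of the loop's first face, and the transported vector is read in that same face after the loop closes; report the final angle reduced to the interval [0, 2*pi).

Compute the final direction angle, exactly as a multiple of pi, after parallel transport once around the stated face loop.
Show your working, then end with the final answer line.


enclosed vertex P5: corner angles sum to (5/4)*pi, defect = 2*pi - (5/4)*pi = (3/4)*pi
the final direction is the initial angle plus the enclosed defects, taken mod 2*pi in the induced orientation
final angle = pi/2 + (3/4)*pi = (5/4)*pi (mod 2*pi)

Answer: final direction angle = (5/4)*pi


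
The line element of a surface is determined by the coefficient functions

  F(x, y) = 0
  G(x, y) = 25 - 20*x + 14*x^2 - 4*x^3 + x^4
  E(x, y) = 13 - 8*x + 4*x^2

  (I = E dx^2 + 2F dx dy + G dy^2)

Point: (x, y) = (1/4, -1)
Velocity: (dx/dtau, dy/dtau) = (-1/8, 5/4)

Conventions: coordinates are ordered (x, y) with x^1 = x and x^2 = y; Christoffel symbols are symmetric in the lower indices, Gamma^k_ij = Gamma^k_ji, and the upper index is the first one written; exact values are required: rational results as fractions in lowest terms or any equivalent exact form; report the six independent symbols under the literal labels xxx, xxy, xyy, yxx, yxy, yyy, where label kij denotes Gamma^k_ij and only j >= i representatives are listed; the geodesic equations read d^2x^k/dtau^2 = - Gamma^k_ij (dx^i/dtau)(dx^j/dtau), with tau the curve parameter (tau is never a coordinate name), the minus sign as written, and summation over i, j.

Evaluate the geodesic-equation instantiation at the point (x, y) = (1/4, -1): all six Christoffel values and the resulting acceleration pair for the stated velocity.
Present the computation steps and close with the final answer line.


E = 45/4, F = 0, G = 5329/256 at the point
E_x = -6, E_y = 0, F_x = 0, F_y = 0, G_x = -219/16, G_y = 0
EG - F^2 = 239805/1024;  g^inv = (1024/239805) * [[5329/256, 0], [0, 45/4]]
first-kind symbols [ij,l] = (1/2)(d_i g_jl + d_j g_il - d_l g_ij): [xx,x] = E_x/2 = -3, [xx,y] = F_x - E_y/2 = 0, [xy,x] = E_y/2 = 0, [xy,y] = G_x/2 = -219/32, [yy,x] = F_y - G_x/2 = 219/32, [yy,y] = G_y/2 = 0
Gamma^x_ij = (G*[ij,x] - F*[ij,y])/(EG - F^2), Gamma^y_ij = (E*[ij,y] - F*[ij,x])/(EG - F^2)
Gamma_xxx = -4/15, Gamma_xxy = 0, Gamma_xyy = 73/120, Gamma_yxx = 0, Gamma_yxy = -24/73, Gamma_yyy = 0
d^2x/dtau^2 = -(Gamma_xxx*(-1/8)^2 + 2*Gamma_xxy*(-1/8)*(5/4) + Gamma_xyy*(5/4)^2) = -1817/1920
d^2y/dtau^2 = -(Gamma_yxx*(-1/8)^2 + 2*Gamma_yxy*(-1/8)*(5/4) + Gamma_yyy*(5/4)^2) = -15/146

Answer: Gamma_xxx = -4/15, Gamma_xxy = 0, Gamma_xyy = 73/120, Gamma_yxx = 0, Gamma_yxy = -24/73, Gamma_yyy = 0; accelerations (d^2x/dtau^2, d^2y/dtau^2) = (-1817/1920, -15/146)


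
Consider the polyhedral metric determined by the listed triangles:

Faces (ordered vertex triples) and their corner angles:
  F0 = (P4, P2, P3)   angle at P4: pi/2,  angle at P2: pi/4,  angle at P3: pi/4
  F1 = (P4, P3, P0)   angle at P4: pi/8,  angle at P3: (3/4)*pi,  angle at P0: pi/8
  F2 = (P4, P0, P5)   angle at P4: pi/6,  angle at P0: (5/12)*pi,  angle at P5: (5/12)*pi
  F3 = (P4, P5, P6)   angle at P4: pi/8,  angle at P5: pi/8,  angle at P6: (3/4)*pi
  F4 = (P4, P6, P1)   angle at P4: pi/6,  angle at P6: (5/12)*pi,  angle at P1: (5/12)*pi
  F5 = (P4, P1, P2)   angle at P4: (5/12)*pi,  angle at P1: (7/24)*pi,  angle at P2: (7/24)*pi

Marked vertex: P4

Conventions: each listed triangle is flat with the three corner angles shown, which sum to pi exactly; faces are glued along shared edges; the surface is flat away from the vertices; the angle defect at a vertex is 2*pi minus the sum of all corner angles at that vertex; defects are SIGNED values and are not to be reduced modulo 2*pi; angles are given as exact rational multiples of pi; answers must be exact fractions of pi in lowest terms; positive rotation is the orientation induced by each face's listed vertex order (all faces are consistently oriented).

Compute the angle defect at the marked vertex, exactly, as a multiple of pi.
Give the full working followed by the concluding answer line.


Sum of corner angles at P4: (3/2)*pi
defect = 2*pi - (3/2)*pi

Answer: defect(P4) = pi/2


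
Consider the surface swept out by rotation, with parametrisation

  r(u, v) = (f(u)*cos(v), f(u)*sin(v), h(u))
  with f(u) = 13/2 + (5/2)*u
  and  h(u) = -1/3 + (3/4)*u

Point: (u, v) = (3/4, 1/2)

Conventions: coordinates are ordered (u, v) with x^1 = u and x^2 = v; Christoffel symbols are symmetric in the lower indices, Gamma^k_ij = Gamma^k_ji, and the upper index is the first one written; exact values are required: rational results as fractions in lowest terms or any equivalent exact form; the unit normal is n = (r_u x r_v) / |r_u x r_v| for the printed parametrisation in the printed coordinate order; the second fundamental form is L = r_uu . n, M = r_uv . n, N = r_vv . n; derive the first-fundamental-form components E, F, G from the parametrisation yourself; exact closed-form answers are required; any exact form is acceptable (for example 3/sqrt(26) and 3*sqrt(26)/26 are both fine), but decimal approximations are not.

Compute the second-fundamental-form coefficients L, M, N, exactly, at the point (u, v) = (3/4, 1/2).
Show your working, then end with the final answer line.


f = 67/8, f' = 5/2, f'' = 0, h' = 3/4, h'' = 0
E = 109/16, F = 0, G = 4489/64; answer radicand W^2 = 109/16
unnormalised second-form numerators: l = 0, m = 0, n = 201/32; L = l/sqrt(109/16), and similarly M = m/sqrt(W^2), N = n/sqrt(W^2)

Answer: L = 0, M = 0, N = 201*sqrt(109)/872


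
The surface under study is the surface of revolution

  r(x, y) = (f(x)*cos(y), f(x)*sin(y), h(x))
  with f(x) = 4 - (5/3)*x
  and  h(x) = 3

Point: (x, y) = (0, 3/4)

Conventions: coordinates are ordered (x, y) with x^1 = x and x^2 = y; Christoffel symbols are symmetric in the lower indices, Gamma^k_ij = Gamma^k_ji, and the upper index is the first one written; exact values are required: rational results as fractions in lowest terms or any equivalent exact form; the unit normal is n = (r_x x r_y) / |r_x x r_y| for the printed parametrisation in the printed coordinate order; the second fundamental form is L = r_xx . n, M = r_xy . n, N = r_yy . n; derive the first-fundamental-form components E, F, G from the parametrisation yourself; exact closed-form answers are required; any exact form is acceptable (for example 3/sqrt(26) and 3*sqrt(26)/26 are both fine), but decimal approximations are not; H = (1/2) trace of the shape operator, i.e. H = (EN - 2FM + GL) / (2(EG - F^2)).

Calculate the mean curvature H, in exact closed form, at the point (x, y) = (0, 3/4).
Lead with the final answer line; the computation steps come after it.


Answer: H = 0

f = 4, f' = -5/3, f'' = 0, h' = 0, h'' = 0
E = 25/9, F = 0, G = 16; answer radicand W^2 = 25/9
unnormalised second-form numerators: l = 0, m = 0, n = 0; L = l/sqrt(25/9), and similarly M = m/sqrt(W^2), N = n/sqrt(W^2)
H = (E*n - 2*F*m + G*l) / (2*(EG - F^2)*sqrt(W^2)); E*n - 2*F*m + G*l = 0, EG - F^2 = 400/9, so H = (0)/sqrt(25/9)


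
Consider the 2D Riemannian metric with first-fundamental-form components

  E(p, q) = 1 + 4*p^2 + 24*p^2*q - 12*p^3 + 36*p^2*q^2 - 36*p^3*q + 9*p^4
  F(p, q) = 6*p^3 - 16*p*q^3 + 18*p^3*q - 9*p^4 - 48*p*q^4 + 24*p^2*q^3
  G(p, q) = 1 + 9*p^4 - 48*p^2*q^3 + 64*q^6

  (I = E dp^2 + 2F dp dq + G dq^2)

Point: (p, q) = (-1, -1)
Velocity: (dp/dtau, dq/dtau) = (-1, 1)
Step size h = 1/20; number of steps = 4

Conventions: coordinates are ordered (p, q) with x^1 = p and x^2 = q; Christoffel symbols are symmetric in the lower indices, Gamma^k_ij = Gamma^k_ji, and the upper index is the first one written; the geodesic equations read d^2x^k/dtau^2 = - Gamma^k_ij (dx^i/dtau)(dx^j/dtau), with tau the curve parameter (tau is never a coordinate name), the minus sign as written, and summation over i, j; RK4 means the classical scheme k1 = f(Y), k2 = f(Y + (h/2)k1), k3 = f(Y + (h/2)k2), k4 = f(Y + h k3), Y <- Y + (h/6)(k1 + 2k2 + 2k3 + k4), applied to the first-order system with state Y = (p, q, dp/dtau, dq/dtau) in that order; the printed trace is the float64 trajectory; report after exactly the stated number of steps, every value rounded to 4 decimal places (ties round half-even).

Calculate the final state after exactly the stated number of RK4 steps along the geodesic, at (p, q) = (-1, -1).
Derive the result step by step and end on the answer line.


f(Y) = (dp/dtau, dq/dtau, -Gamma^p_ij Y'^i Y'^j, -Gamma^q_ij Y'^i Y'^j) with the Gammas evaluated at the stage position; h = 0.050000; intermediate values shown to 6 dp
step 0: p = -1.0000, q = -1.0000, dp/dtau = -1.0000, dq/dtau = 1.0000
step 1:
  k1: at (p, q) = (-1.000000, -1.000000), (dp/dtau, dq/dtau) = (-1.000000, 1.000000); Gamma_ppp = 0.016260, Gamma_ppq = -0.048780, Gamma_pqq = -0.195122, Gamma_qpp = 0.178862, Gamma_qpq = -0.536585, Gamma_qqq = -2.146341; k1 = (-1.000000, 1.000000, 0.081301, 0.894309)
  k2: at (p, q) = (-1.025000, -0.975000), (dp/dtau, dq/dtau) = (-0.997967, 1.022358); Gamma_ppp = 0.016128, Gamma_ppq = -0.043124, Gamma_pqq = -0.159980, Gamma_qpp = 0.214530, Gamma_qpq = -0.573635, Gamma_qqq = -2.128046; k2 = (-0.997967, 1.022358, 0.063154, 0.840071)
  k3: at (p, q) = (-1.024949, -0.974441), (dp/dtau, dq/dtau) = (-0.998421, 1.021002); Gamma_ppp = 0.016122, Gamma_ppq = -0.043048, Gamma_pqq = -0.159524, Gamma_qpp = 0.215083, Gamma_qpq = -0.574322, Gamma_qqq = -2.128260; k3 = (-0.998421, 1.021002, 0.062458, 0.833272)
  k4: at (p, q) = (-1.049921, -0.948950), (dp/dtau, dq/dtau) = (-0.996877, 1.041664); Gamma_ppp = 0.014280, Gamma_ppq = -0.034522, Gamma_pqq = -0.118436, Gamma_qpp = 0.253633, Gamma_qpq = -0.613151, Gamma_qqq = -2.103571; k4 = (-0.996877, 1.041664, 0.042624, 0.757052)
  Y <- Y + (h/6)(k1 + 2k2 + 2k3 + k4): p = -1.0499, q = -0.9489, dp/dtau = -0.9969, dq/dtau = 1.0417
step 2:
  k1: at (p, q) = (-1.049914, -0.948930), (dp/dtau, dq/dtau) = (-0.996874, 1.041650); Gamma_ppp = 0.014279, Gamma_ppq = -0.034518, Gamma_pqq = -0.118420, Gamma_qpp = 0.253652, Gamma_qpq = -0.613175, Gamma_qqq = -2.103582; k1 = (-0.996874, 1.041650, 0.042613, 0.756958)
  k2: at (p, q) = (-1.074836, -0.922889), (dp/dtau, dq/dtau) = (-0.995808, 1.060574); Gamma_ppp = 0.010171, Gamma_ppq = -0.022527, Gamma_pqq = -0.071404, Gamma_qpp = 0.295054, Gamma_qpq = -0.653508, Gamma_qqq = -2.071418; k2 = (-0.995808, 1.060574, 0.022648, 0.657005)
  k3: at (p, q) = (-1.074809, -0.922416), (dp/dtau, dq/dtau) = (-0.996308, 1.058076); Gamma_ppp = 0.010111, Gamma_ppq = -0.022372, Gamma_pqq = -0.070843, Gamma_qpp = 0.295623, Gamma_qpq = -0.654150, Gamma_qqq = -2.071379; k3 = (-0.996308, 1.058076, 0.022105, 0.646345)
  k4: at (p, q) = (-1.099729, -0.896026), (dp/dtau, dq/dtau) = (-0.995768, 1.073968); Gamma_ppp = 0.003063, Gamma_ppq = -0.006272, Gamma_pqq = -0.018315, Gamma_qpp = 0.339515, Gamma_qpq = -0.695251, Gamma_qqq = -2.030286; k4 = (-0.995768, 1.073968, 0.004673, 0.518063)
  Y <- Y + (h/6)(k1 + 2k2 + 2k3 + k4): p = -1.0997, q = -0.8960, dp/dtau = -0.9957, dq/dtau = 1.0740
step 3:
  k1: at (p, q) = (-1.099721, -0.895989), (dp/dtau, dq/dtau) = (-0.995734, 1.073998); Gamma_ppp = 0.003055, Gamma_ppq = -0.006257, Gamma_pqq = -0.018269, Gamma_qpp = 0.339561, Gamma_qpq = -0.695302, Gamma_qqq = -2.030281; k1 = (-0.995734, 1.073998, 0.004662, 0.518069)
  k2: at (p, q) = (-1.124614, -0.869139), (dp/dtau, dq/dtau) = (-0.995617, 1.086950); Gamma_ppp = -0.007623, Gamma_ppq = 0.014560, Gamma_pqq = 0.039119, Gamma_qpp = 0.385651, Gamma_qpq = -0.736587, Gamma_qqq = -1.979060; k2 = (-0.995617, 1.086950, -0.007149, 0.361654)
  k3: at (p, q) = (-1.124612, -0.868815), (dp/dtau, dq/dtau) = (-0.995913, 1.083039); Gamma_ppp = -0.007730, Gamma_ppq = 0.014756, Gamma_pqq = 0.039616, Gamma_qpp = 0.386102, Gamma_qpq = -0.737046, Gamma_qqq = -1.978823; k3 = (-0.995913, 1.083039, -0.006971, 0.348182)
  k4: at (p, q) = (-1.149517, -0.841837), (dp/dtau, dq/dtau) = (-0.996082, 1.091407); Gamma_ppp = -0.022665, Gamma_ppq = 0.040645, Gamma_pqq = 0.100231, Gamma_qpp = 0.433344, Gamma_qpq = -0.777109, Gamma_qqq = -1.916385; k4 = (-0.996082, 1.091407, -0.008533, 0.163145)
  Y <- Y + (h/6)(k1 + 2k2 + 2k3 + k4): p = -1.1495, q = -0.8418, dp/dtau = -0.9960, dq/dtau = 1.0915
step 4:
  k1: at (p, q) = (-1.149512, -0.841778), (dp/dtau, dq/dtau) = (-0.996001, 1.091505); Gamma_ppp = -0.022692, Gamma_ppq = 0.040689, Gamma_pqq = 0.100326, Gamma_qpp = 0.433430, Gamma_qpq = -0.777192, Gamma_qqq = -1.916328; k1 = (-0.996001, 1.091505, -0.008548, 0.163277)
  k2: at (p, q) = (-1.174412, -0.814490), (dp/dtau, dq/dtau) = (-0.996215, 1.095587); Gamma_ppp = -0.042500, Gamma_ppq = 0.071998, Gamma_pqq = 0.162679, Gamma_qpp = 0.481174, Gamma_qpq = -0.815134, Gamma_qqq = -1.841790; k2 = (-0.996215, 1.095587, 0.004077, -0.046157)
  k3: at (p, q) = (-1.174417, -0.814388), (dp/dtau, dq/dtau) = (-0.995899, 1.090352); Gamma_ppp = -0.042564, Gamma_ppq = 0.072095, Gamma_pqq = 0.162857, Gamma_qpp = 0.481327, Gamma_qpq = -0.815272, Gamma_qqq = -1.841632; k3 = (-0.995899, 1.090352, 0.005174, -0.058510)
  k4: at (p, q) = (-1.199307, -0.787260), (dp/dtau, dq/dtau) = (-0.995743, 1.088580); Gamma_ppp = -0.067341, Gamma_ppq = 0.108350, Gamma_pqq = 0.223973, Gamma_qpp = 0.527771, Gamma_qpq = -0.849177, Gamma_qqq = -1.755352; k4 = (-0.995743, 1.088580, 0.036250, -0.284106)
  Y <- Y + (h/6)(k1 + 2k2 + 2k3 + k4): p = -1.1993, q = -0.7872, dp/dtau = -0.9956, dq/dtau = 1.0888

Answer: p = -1.1993, q = -0.7872, dp/dtau = -0.9956, dq/dtau = 1.0888
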